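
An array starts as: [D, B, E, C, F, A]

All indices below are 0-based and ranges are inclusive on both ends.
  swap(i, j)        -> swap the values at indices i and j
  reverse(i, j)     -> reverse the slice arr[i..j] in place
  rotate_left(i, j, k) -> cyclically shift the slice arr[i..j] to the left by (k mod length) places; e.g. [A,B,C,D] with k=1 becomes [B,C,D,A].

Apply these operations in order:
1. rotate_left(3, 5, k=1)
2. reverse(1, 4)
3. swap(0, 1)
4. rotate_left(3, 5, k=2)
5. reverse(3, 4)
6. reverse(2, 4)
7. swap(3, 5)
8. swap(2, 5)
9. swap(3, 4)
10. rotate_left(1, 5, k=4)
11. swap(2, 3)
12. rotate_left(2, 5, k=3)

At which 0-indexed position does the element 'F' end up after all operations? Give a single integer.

After 1 (rotate_left(3, 5, k=1)): [D, B, E, F, A, C]
After 2 (reverse(1, 4)): [D, A, F, E, B, C]
After 3 (swap(0, 1)): [A, D, F, E, B, C]
After 4 (rotate_left(3, 5, k=2)): [A, D, F, C, E, B]
After 5 (reverse(3, 4)): [A, D, F, E, C, B]
After 6 (reverse(2, 4)): [A, D, C, E, F, B]
After 7 (swap(3, 5)): [A, D, C, B, F, E]
After 8 (swap(2, 5)): [A, D, E, B, F, C]
After 9 (swap(3, 4)): [A, D, E, F, B, C]
After 10 (rotate_left(1, 5, k=4)): [A, C, D, E, F, B]
After 11 (swap(2, 3)): [A, C, E, D, F, B]
After 12 (rotate_left(2, 5, k=3)): [A, C, B, E, D, F]

Answer: 5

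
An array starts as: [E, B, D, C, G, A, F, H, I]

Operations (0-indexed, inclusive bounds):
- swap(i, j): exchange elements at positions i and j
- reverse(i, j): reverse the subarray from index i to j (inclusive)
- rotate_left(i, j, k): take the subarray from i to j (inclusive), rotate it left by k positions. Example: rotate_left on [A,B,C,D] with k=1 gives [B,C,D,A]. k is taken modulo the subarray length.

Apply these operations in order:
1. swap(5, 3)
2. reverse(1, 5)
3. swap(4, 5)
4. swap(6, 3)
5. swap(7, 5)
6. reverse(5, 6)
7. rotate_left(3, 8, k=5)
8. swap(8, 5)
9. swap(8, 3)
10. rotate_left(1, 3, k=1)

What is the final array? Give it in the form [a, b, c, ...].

Answer: [E, G, B, C, F, D, A, H, I]

Derivation:
After 1 (swap(5, 3)): [E, B, D, A, G, C, F, H, I]
After 2 (reverse(1, 5)): [E, C, G, A, D, B, F, H, I]
After 3 (swap(4, 5)): [E, C, G, A, B, D, F, H, I]
After 4 (swap(6, 3)): [E, C, G, F, B, D, A, H, I]
After 5 (swap(7, 5)): [E, C, G, F, B, H, A, D, I]
After 6 (reverse(5, 6)): [E, C, G, F, B, A, H, D, I]
After 7 (rotate_left(3, 8, k=5)): [E, C, G, I, F, B, A, H, D]
After 8 (swap(8, 5)): [E, C, G, I, F, D, A, H, B]
After 9 (swap(8, 3)): [E, C, G, B, F, D, A, H, I]
After 10 (rotate_left(1, 3, k=1)): [E, G, B, C, F, D, A, H, I]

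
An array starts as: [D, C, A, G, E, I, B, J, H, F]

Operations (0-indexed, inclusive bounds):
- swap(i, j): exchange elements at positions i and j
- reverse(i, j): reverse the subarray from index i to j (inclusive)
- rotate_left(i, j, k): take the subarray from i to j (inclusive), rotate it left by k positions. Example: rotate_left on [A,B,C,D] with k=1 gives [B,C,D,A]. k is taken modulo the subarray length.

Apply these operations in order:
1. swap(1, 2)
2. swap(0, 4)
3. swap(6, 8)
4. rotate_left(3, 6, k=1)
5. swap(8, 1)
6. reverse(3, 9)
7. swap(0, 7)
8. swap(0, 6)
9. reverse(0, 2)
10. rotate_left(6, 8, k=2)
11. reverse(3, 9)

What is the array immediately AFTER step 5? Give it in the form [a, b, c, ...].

After 1 (swap(1, 2)): [D, A, C, G, E, I, B, J, H, F]
After 2 (swap(0, 4)): [E, A, C, G, D, I, B, J, H, F]
After 3 (swap(6, 8)): [E, A, C, G, D, I, H, J, B, F]
After 4 (rotate_left(3, 6, k=1)): [E, A, C, D, I, H, G, J, B, F]
After 5 (swap(8, 1)): [E, B, C, D, I, H, G, J, A, F]

Answer: [E, B, C, D, I, H, G, J, A, F]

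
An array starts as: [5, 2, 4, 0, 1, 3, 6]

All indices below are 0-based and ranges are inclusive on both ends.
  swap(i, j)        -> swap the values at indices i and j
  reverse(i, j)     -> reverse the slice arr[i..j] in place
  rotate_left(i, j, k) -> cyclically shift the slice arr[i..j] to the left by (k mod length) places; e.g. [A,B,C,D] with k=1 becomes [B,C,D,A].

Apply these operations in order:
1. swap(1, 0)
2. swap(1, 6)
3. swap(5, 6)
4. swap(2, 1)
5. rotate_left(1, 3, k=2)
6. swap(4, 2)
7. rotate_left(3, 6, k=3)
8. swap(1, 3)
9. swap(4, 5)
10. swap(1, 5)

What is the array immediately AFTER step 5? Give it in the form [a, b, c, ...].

After 1 (swap(1, 0)): [2, 5, 4, 0, 1, 3, 6]
After 2 (swap(1, 6)): [2, 6, 4, 0, 1, 3, 5]
After 3 (swap(5, 6)): [2, 6, 4, 0, 1, 5, 3]
After 4 (swap(2, 1)): [2, 4, 6, 0, 1, 5, 3]
After 5 (rotate_left(1, 3, k=2)): [2, 0, 4, 6, 1, 5, 3]

Answer: [2, 0, 4, 6, 1, 5, 3]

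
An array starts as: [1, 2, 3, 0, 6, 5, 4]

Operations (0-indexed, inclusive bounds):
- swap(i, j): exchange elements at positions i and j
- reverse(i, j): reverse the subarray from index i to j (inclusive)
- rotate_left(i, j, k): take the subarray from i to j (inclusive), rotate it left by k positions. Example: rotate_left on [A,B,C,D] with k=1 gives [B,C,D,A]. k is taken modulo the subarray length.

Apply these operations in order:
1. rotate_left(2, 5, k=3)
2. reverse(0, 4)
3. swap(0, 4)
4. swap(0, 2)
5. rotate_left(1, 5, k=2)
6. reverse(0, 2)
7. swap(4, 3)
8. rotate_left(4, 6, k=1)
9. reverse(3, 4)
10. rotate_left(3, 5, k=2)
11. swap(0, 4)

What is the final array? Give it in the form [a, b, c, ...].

Answer: [1, 2, 5, 4, 0, 3, 6]

Derivation:
After 1 (rotate_left(2, 5, k=3)): [1, 2, 5, 3, 0, 6, 4]
After 2 (reverse(0, 4)): [0, 3, 5, 2, 1, 6, 4]
After 3 (swap(0, 4)): [1, 3, 5, 2, 0, 6, 4]
After 4 (swap(0, 2)): [5, 3, 1, 2, 0, 6, 4]
After 5 (rotate_left(1, 5, k=2)): [5, 2, 0, 6, 3, 1, 4]
After 6 (reverse(0, 2)): [0, 2, 5, 6, 3, 1, 4]
After 7 (swap(4, 3)): [0, 2, 5, 3, 6, 1, 4]
After 8 (rotate_left(4, 6, k=1)): [0, 2, 5, 3, 1, 4, 6]
After 9 (reverse(3, 4)): [0, 2, 5, 1, 3, 4, 6]
After 10 (rotate_left(3, 5, k=2)): [0, 2, 5, 4, 1, 3, 6]
After 11 (swap(0, 4)): [1, 2, 5, 4, 0, 3, 6]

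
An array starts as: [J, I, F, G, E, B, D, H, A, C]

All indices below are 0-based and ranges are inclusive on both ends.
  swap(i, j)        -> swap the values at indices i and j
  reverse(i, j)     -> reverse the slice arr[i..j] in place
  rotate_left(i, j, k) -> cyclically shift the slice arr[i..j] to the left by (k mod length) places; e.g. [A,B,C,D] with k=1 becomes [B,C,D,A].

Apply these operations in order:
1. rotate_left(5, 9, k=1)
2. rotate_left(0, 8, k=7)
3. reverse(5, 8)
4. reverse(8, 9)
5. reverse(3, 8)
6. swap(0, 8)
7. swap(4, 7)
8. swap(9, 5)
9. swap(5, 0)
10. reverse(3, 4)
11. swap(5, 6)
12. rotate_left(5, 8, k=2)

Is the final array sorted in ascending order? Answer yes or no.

After 1 (rotate_left(5, 9, k=1)): [J, I, F, G, E, D, H, A, C, B]
After 2 (rotate_left(0, 8, k=7)): [A, C, J, I, F, G, E, D, H, B]
After 3 (reverse(5, 8)): [A, C, J, I, F, H, D, E, G, B]
After 4 (reverse(8, 9)): [A, C, J, I, F, H, D, E, B, G]
After 5 (reverse(3, 8)): [A, C, J, B, E, D, H, F, I, G]
After 6 (swap(0, 8)): [I, C, J, B, E, D, H, F, A, G]
After 7 (swap(4, 7)): [I, C, J, B, F, D, H, E, A, G]
After 8 (swap(9, 5)): [I, C, J, B, F, G, H, E, A, D]
After 9 (swap(5, 0)): [G, C, J, B, F, I, H, E, A, D]
After 10 (reverse(3, 4)): [G, C, J, F, B, I, H, E, A, D]
After 11 (swap(5, 6)): [G, C, J, F, B, H, I, E, A, D]
After 12 (rotate_left(5, 8, k=2)): [G, C, J, F, B, E, A, H, I, D]

Answer: no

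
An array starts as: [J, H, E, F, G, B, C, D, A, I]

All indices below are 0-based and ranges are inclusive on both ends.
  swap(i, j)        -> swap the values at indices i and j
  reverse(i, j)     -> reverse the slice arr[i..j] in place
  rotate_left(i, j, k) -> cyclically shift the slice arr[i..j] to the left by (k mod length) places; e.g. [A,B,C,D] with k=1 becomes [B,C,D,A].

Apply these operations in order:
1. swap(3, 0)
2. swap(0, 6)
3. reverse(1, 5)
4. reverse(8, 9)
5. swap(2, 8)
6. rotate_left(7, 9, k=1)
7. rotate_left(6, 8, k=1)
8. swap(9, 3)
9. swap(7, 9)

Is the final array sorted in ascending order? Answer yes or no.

After 1 (swap(3, 0)): [F, H, E, J, G, B, C, D, A, I]
After 2 (swap(0, 6)): [C, H, E, J, G, B, F, D, A, I]
After 3 (reverse(1, 5)): [C, B, G, J, E, H, F, D, A, I]
After 4 (reverse(8, 9)): [C, B, G, J, E, H, F, D, I, A]
After 5 (swap(2, 8)): [C, B, I, J, E, H, F, D, G, A]
After 6 (rotate_left(7, 9, k=1)): [C, B, I, J, E, H, F, G, A, D]
After 7 (rotate_left(6, 8, k=1)): [C, B, I, J, E, H, G, A, F, D]
After 8 (swap(9, 3)): [C, B, I, D, E, H, G, A, F, J]
After 9 (swap(7, 9)): [C, B, I, D, E, H, G, J, F, A]

Answer: no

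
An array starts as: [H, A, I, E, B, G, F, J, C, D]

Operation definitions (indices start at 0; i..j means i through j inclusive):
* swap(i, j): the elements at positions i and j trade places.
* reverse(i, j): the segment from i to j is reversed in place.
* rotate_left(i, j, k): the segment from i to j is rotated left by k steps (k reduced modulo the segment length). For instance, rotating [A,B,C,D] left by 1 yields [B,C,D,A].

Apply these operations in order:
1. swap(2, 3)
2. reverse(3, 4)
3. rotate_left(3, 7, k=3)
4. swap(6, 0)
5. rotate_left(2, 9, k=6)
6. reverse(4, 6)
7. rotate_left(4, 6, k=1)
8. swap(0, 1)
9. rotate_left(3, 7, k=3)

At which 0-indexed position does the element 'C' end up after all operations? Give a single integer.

Answer: 2

Derivation:
After 1 (swap(2, 3)): [H, A, E, I, B, G, F, J, C, D]
After 2 (reverse(3, 4)): [H, A, E, B, I, G, F, J, C, D]
After 3 (rotate_left(3, 7, k=3)): [H, A, E, F, J, B, I, G, C, D]
After 4 (swap(6, 0)): [I, A, E, F, J, B, H, G, C, D]
After 5 (rotate_left(2, 9, k=6)): [I, A, C, D, E, F, J, B, H, G]
After 6 (reverse(4, 6)): [I, A, C, D, J, F, E, B, H, G]
After 7 (rotate_left(4, 6, k=1)): [I, A, C, D, F, E, J, B, H, G]
After 8 (swap(0, 1)): [A, I, C, D, F, E, J, B, H, G]
After 9 (rotate_left(3, 7, k=3)): [A, I, C, J, B, D, F, E, H, G]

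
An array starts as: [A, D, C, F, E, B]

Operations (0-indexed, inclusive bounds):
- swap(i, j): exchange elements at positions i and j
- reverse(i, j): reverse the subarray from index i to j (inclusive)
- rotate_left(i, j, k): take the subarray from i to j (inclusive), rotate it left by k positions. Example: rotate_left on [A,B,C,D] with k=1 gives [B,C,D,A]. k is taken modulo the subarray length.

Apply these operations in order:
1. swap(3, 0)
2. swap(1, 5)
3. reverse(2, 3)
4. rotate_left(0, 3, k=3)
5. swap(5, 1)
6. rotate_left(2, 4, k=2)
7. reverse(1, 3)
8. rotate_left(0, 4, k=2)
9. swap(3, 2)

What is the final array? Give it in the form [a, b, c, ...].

Answer: [E, D, C, A, B, F]

Derivation:
After 1 (swap(3, 0)): [F, D, C, A, E, B]
After 2 (swap(1, 5)): [F, B, C, A, E, D]
After 3 (reverse(2, 3)): [F, B, A, C, E, D]
After 4 (rotate_left(0, 3, k=3)): [C, F, B, A, E, D]
After 5 (swap(5, 1)): [C, D, B, A, E, F]
After 6 (rotate_left(2, 4, k=2)): [C, D, E, B, A, F]
After 7 (reverse(1, 3)): [C, B, E, D, A, F]
After 8 (rotate_left(0, 4, k=2)): [E, D, A, C, B, F]
After 9 (swap(3, 2)): [E, D, C, A, B, F]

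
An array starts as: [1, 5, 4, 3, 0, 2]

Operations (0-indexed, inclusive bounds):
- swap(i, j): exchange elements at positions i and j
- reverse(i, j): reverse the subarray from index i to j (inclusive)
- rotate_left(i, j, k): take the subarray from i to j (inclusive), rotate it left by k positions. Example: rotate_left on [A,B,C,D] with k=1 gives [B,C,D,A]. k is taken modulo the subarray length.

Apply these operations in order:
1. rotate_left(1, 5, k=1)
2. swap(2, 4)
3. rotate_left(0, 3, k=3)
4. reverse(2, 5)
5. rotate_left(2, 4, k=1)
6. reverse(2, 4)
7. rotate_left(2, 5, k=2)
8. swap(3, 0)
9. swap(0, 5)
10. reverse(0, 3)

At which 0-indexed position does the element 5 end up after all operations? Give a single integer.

After 1 (rotate_left(1, 5, k=1)): [1, 4, 3, 0, 2, 5]
After 2 (swap(2, 4)): [1, 4, 2, 0, 3, 5]
After 3 (rotate_left(0, 3, k=3)): [0, 1, 4, 2, 3, 5]
After 4 (reverse(2, 5)): [0, 1, 5, 3, 2, 4]
After 5 (rotate_left(2, 4, k=1)): [0, 1, 3, 2, 5, 4]
After 6 (reverse(2, 4)): [0, 1, 5, 2, 3, 4]
After 7 (rotate_left(2, 5, k=2)): [0, 1, 3, 4, 5, 2]
After 8 (swap(3, 0)): [4, 1, 3, 0, 5, 2]
After 9 (swap(0, 5)): [2, 1, 3, 0, 5, 4]
After 10 (reverse(0, 3)): [0, 3, 1, 2, 5, 4]

Answer: 4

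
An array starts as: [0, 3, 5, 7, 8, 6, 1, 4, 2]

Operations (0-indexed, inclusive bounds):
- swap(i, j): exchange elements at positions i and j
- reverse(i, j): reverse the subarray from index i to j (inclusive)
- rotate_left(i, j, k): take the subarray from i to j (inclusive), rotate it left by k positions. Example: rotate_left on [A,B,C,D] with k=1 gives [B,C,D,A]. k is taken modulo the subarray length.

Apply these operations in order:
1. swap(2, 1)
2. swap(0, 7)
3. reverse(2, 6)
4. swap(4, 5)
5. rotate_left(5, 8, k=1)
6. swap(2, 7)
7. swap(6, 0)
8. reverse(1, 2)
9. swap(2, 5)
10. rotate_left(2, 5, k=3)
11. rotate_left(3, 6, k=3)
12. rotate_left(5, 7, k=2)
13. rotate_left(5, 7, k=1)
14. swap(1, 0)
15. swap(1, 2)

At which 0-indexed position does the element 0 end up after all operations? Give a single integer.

After 1 (swap(2, 1)): [0, 5, 3, 7, 8, 6, 1, 4, 2]
After 2 (swap(0, 7)): [4, 5, 3, 7, 8, 6, 1, 0, 2]
After 3 (reverse(2, 6)): [4, 5, 1, 6, 8, 7, 3, 0, 2]
After 4 (swap(4, 5)): [4, 5, 1, 6, 7, 8, 3, 0, 2]
After 5 (rotate_left(5, 8, k=1)): [4, 5, 1, 6, 7, 3, 0, 2, 8]
After 6 (swap(2, 7)): [4, 5, 2, 6, 7, 3, 0, 1, 8]
After 7 (swap(6, 0)): [0, 5, 2, 6, 7, 3, 4, 1, 8]
After 8 (reverse(1, 2)): [0, 2, 5, 6, 7, 3, 4, 1, 8]
After 9 (swap(2, 5)): [0, 2, 3, 6, 7, 5, 4, 1, 8]
After 10 (rotate_left(2, 5, k=3)): [0, 2, 5, 3, 6, 7, 4, 1, 8]
After 11 (rotate_left(3, 6, k=3)): [0, 2, 5, 4, 3, 6, 7, 1, 8]
After 12 (rotate_left(5, 7, k=2)): [0, 2, 5, 4, 3, 1, 6, 7, 8]
After 13 (rotate_left(5, 7, k=1)): [0, 2, 5, 4, 3, 6, 7, 1, 8]
After 14 (swap(1, 0)): [2, 0, 5, 4, 3, 6, 7, 1, 8]
After 15 (swap(1, 2)): [2, 5, 0, 4, 3, 6, 7, 1, 8]

Answer: 2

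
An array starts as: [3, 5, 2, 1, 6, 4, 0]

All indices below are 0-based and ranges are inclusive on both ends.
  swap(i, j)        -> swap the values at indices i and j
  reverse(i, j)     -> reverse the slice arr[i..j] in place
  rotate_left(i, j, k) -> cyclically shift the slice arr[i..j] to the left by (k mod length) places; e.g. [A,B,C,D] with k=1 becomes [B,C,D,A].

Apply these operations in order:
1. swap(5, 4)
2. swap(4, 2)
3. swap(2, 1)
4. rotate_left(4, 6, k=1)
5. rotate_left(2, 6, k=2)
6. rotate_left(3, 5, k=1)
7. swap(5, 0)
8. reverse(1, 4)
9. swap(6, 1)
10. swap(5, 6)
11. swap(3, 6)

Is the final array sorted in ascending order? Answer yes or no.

After 1 (swap(5, 4)): [3, 5, 2, 1, 4, 6, 0]
After 2 (swap(4, 2)): [3, 5, 4, 1, 2, 6, 0]
After 3 (swap(2, 1)): [3, 4, 5, 1, 2, 6, 0]
After 4 (rotate_left(4, 6, k=1)): [3, 4, 5, 1, 6, 0, 2]
After 5 (rotate_left(2, 6, k=2)): [3, 4, 6, 0, 2, 5, 1]
After 6 (rotate_left(3, 5, k=1)): [3, 4, 6, 2, 5, 0, 1]
After 7 (swap(5, 0)): [0, 4, 6, 2, 5, 3, 1]
After 8 (reverse(1, 4)): [0, 5, 2, 6, 4, 3, 1]
After 9 (swap(6, 1)): [0, 1, 2, 6, 4, 3, 5]
After 10 (swap(5, 6)): [0, 1, 2, 6, 4, 5, 3]
After 11 (swap(3, 6)): [0, 1, 2, 3, 4, 5, 6]

Answer: yes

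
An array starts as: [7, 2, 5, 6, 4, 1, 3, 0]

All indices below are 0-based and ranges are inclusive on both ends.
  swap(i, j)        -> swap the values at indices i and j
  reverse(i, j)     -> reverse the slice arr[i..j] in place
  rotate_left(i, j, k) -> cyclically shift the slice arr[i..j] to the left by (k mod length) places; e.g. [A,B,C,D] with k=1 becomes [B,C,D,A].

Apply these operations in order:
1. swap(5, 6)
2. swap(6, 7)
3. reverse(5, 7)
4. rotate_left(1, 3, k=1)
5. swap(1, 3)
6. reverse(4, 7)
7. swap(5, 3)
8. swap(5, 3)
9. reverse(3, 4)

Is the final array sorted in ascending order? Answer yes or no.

After 1 (swap(5, 6)): [7, 2, 5, 6, 4, 3, 1, 0]
After 2 (swap(6, 7)): [7, 2, 5, 6, 4, 3, 0, 1]
After 3 (reverse(5, 7)): [7, 2, 5, 6, 4, 1, 0, 3]
After 4 (rotate_left(1, 3, k=1)): [7, 5, 6, 2, 4, 1, 0, 3]
After 5 (swap(1, 3)): [7, 2, 6, 5, 4, 1, 0, 3]
After 6 (reverse(4, 7)): [7, 2, 6, 5, 3, 0, 1, 4]
After 7 (swap(5, 3)): [7, 2, 6, 0, 3, 5, 1, 4]
After 8 (swap(5, 3)): [7, 2, 6, 5, 3, 0, 1, 4]
After 9 (reverse(3, 4)): [7, 2, 6, 3, 5, 0, 1, 4]

Answer: no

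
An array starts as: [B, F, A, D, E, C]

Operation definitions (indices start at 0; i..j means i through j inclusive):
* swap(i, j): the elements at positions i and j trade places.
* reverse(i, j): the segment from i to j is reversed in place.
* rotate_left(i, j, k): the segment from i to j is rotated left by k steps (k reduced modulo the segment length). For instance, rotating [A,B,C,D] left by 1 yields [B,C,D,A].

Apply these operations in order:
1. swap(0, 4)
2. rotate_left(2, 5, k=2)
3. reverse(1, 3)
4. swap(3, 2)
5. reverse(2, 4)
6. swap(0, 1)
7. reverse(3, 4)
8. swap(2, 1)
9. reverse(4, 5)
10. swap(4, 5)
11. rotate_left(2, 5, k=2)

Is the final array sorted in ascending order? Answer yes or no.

After 1 (swap(0, 4)): [E, F, A, D, B, C]
After 2 (rotate_left(2, 5, k=2)): [E, F, B, C, A, D]
After 3 (reverse(1, 3)): [E, C, B, F, A, D]
After 4 (swap(3, 2)): [E, C, F, B, A, D]
After 5 (reverse(2, 4)): [E, C, A, B, F, D]
After 6 (swap(0, 1)): [C, E, A, B, F, D]
After 7 (reverse(3, 4)): [C, E, A, F, B, D]
After 8 (swap(2, 1)): [C, A, E, F, B, D]
After 9 (reverse(4, 5)): [C, A, E, F, D, B]
After 10 (swap(4, 5)): [C, A, E, F, B, D]
After 11 (rotate_left(2, 5, k=2)): [C, A, B, D, E, F]

Answer: no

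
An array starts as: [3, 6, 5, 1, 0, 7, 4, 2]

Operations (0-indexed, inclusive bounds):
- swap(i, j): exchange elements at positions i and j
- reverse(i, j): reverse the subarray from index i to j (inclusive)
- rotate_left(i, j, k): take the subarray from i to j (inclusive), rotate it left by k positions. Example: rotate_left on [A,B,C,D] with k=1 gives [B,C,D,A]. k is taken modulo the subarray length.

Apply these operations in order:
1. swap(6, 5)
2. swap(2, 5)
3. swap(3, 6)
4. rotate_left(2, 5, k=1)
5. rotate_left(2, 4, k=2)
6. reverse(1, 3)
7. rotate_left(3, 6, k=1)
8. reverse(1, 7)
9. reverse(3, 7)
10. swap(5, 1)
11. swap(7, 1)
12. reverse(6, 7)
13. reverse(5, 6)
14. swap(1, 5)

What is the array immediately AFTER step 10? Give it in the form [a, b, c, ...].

After 1 (swap(6, 5)): [3, 6, 5, 1, 0, 4, 7, 2]
After 2 (swap(2, 5)): [3, 6, 4, 1, 0, 5, 7, 2]
After 3 (swap(3, 6)): [3, 6, 4, 7, 0, 5, 1, 2]
After 4 (rotate_left(2, 5, k=1)): [3, 6, 7, 0, 5, 4, 1, 2]
After 5 (rotate_left(2, 4, k=2)): [3, 6, 5, 7, 0, 4, 1, 2]
After 6 (reverse(1, 3)): [3, 7, 5, 6, 0, 4, 1, 2]
After 7 (rotate_left(3, 6, k=1)): [3, 7, 5, 0, 4, 1, 6, 2]
After 8 (reverse(1, 7)): [3, 2, 6, 1, 4, 0, 5, 7]
After 9 (reverse(3, 7)): [3, 2, 6, 7, 5, 0, 4, 1]
After 10 (swap(5, 1)): [3, 0, 6, 7, 5, 2, 4, 1]

Answer: [3, 0, 6, 7, 5, 2, 4, 1]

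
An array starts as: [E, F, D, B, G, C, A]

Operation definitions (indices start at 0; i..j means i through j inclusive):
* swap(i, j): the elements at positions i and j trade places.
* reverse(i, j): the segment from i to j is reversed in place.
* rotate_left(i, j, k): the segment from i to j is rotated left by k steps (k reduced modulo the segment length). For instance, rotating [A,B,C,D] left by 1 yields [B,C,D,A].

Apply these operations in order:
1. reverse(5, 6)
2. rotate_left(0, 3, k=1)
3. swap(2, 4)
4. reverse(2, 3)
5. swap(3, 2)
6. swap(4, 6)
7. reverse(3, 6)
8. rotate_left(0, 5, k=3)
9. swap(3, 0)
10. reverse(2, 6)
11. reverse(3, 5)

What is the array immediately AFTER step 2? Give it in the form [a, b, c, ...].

Answer: [F, D, B, E, G, A, C]

Derivation:
After 1 (reverse(5, 6)): [E, F, D, B, G, A, C]
After 2 (rotate_left(0, 3, k=1)): [F, D, B, E, G, A, C]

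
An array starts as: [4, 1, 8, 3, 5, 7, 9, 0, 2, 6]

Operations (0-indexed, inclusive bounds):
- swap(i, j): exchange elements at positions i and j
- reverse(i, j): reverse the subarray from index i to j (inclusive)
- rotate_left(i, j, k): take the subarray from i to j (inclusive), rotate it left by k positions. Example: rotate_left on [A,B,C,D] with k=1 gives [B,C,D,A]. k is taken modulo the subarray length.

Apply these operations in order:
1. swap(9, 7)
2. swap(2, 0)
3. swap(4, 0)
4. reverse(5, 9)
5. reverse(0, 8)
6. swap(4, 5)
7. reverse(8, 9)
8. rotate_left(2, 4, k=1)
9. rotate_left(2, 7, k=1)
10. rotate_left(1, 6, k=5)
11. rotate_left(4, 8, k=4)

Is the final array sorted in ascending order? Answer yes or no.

After 1 (swap(9, 7)): [4, 1, 8, 3, 5, 7, 9, 6, 2, 0]
After 2 (swap(2, 0)): [8, 1, 4, 3, 5, 7, 9, 6, 2, 0]
After 3 (swap(4, 0)): [5, 1, 4, 3, 8, 7, 9, 6, 2, 0]
After 4 (reverse(5, 9)): [5, 1, 4, 3, 8, 0, 2, 6, 9, 7]
After 5 (reverse(0, 8)): [9, 6, 2, 0, 8, 3, 4, 1, 5, 7]
After 6 (swap(4, 5)): [9, 6, 2, 0, 3, 8, 4, 1, 5, 7]
After 7 (reverse(8, 9)): [9, 6, 2, 0, 3, 8, 4, 1, 7, 5]
After 8 (rotate_left(2, 4, k=1)): [9, 6, 0, 3, 2, 8, 4, 1, 7, 5]
After 9 (rotate_left(2, 7, k=1)): [9, 6, 3, 2, 8, 4, 1, 0, 7, 5]
After 10 (rotate_left(1, 6, k=5)): [9, 1, 6, 3, 2, 8, 4, 0, 7, 5]
After 11 (rotate_left(4, 8, k=4)): [9, 1, 6, 3, 7, 2, 8, 4, 0, 5]

Answer: no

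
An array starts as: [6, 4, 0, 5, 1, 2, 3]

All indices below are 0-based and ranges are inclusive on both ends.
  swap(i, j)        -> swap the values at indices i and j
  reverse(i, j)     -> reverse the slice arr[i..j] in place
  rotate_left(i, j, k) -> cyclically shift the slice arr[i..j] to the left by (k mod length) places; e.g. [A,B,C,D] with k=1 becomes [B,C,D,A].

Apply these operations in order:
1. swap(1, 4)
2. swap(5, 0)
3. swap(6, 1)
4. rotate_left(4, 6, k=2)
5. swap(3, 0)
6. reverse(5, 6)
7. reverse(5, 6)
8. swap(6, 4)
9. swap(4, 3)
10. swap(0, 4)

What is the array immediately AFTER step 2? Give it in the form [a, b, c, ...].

After 1 (swap(1, 4)): [6, 1, 0, 5, 4, 2, 3]
After 2 (swap(5, 0)): [2, 1, 0, 5, 4, 6, 3]

Answer: [2, 1, 0, 5, 4, 6, 3]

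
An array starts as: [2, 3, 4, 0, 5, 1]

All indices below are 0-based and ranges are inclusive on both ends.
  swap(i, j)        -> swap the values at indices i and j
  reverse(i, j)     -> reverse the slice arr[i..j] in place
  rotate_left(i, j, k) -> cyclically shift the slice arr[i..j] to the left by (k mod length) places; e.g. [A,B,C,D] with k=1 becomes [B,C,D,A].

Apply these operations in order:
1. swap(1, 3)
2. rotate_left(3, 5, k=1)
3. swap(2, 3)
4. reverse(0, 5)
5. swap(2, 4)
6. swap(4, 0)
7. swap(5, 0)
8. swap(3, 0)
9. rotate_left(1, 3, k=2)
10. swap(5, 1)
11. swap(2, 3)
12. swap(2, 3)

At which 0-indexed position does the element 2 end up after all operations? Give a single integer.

After 1 (swap(1, 3)): [2, 0, 4, 3, 5, 1]
After 2 (rotate_left(3, 5, k=1)): [2, 0, 4, 5, 1, 3]
After 3 (swap(2, 3)): [2, 0, 5, 4, 1, 3]
After 4 (reverse(0, 5)): [3, 1, 4, 5, 0, 2]
After 5 (swap(2, 4)): [3, 1, 0, 5, 4, 2]
After 6 (swap(4, 0)): [4, 1, 0, 5, 3, 2]
After 7 (swap(5, 0)): [2, 1, 0, 5, 3, 4]
After 8 (swap(3, 0)): [5, 1, 0, 2, 3, 4]
After 9 (rotate_left(1, 3, k=2)): [5, 2, 1, 0, 3, 4]
After 10 (swap(5, 1)): [5, 4, 1, 0, 3, 2]
After 11 (swap(2, 3)): [5, 4, 0, 1, 3, 2]
After 12 (swap(2, 3)): [5, 4, 1, 0, 3, 2]

Answer: 5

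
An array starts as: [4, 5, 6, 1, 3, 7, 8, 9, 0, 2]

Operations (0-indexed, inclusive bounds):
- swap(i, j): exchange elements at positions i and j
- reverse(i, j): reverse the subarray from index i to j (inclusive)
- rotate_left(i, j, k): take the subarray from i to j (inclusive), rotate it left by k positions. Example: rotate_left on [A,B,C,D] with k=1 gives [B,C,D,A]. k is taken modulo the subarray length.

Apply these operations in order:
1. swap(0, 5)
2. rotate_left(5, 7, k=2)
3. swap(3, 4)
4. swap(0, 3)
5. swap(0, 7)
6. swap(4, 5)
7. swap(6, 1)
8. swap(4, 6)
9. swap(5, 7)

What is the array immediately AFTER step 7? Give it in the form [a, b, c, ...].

After 1 (swap(0, 5)): [7, 5, 6, 1, 3, 4, 8, 9, 0, 2]
After 2 (rotate_left(5, 7, k=2)): [7, 5, 6, 1, 3, 9, 4, 8, 0, 2]
After 3 (swap(3, 4)): [7, 5, 6, 3, 1, 9, 4, 8, 0, 2]
After 4 (swap(0, 3)): [3, 5, 6, 7, 1, 9, 4, 8, 0, 2]
After 5 (swap(0, 7)): [8, 5, 6, 7, 1, 9, 4, 3, 0, 2]
After 6 (swap(4, 5)): [8, 5, 6, 7, 9, 1, 4, 3, 0, 2]
After 7 (swap(6, 1)): [8, 4, 6, 7, 9, 1, 5, 3, 0, 2]

Answer: [8, 4, 6, 7, 9, 1, 5, 3, 0, 2]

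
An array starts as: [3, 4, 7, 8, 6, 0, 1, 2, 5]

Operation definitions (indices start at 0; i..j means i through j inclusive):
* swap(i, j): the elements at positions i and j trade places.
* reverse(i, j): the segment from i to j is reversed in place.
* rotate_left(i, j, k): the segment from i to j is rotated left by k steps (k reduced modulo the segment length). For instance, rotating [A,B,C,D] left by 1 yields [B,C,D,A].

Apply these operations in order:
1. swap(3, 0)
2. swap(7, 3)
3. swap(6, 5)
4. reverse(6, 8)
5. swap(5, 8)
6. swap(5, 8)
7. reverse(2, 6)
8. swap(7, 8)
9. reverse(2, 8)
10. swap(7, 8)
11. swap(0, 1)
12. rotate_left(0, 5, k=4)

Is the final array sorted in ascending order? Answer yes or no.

Answer: no

Derivation:
After 1 (swap(3, 0)): [8, 4, 7, 3, 6, 0, 1, 2, 5]
After 2 (swap(7, 3)): [8, 4, 7, 2, 6, 0, 1, 3, 5]
After 3 (swap(6, 5)): [8, 4, 7, 2, 6, 1, 0, 3, 5]
After 4 (reverse(6, 8)): [8, 4, 7, 2, 6, 1, 5, 3, 0]
After 5 (swap(5, 8)): [8, 4, 7, 2, 6, 0, 5, 3, 1]
After 6 (swap(5, 8)): [8, 4, 7, 2, 6, 1, 5, 3, 0]
After 7 (reverse(2, 6)): [8, 4, 5, 1, 6, 2, 7, 3, 0]
After 8 (swap(7, 8)): [8, 4, 5, 1, 6, 2, 7, 0, 3]
After 9 (reverse(2, 8)): [8, 4, 3, 0, 7, 2, 6, 1, 5]
After 10 (swap(7, 8)): [8, 4, 3, 0, 7, 2, 6, 5, 1]
After 11 (swap(0, 1)): [4, 8, 3, 0, 7, 2, 6, 5, 1]
After 12 (rotate_left(0, 5, k=4)): [7, 2, 4, 8, 3, 0, 6, 5, 1]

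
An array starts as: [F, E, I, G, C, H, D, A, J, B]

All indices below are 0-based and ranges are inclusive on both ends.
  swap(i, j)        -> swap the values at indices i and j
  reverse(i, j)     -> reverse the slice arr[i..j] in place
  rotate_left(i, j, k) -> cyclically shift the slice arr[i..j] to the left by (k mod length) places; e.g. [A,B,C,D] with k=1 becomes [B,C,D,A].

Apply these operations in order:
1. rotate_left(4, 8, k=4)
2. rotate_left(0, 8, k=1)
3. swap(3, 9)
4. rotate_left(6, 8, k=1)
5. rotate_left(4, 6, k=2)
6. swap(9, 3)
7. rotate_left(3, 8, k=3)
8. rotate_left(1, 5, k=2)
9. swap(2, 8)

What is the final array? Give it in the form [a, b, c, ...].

After 1 (rotate_left(4, 8, k=4)): [F, E, I, G, J, C, H, D, A, B]
After 2 (rotate_left(0, 8, k=1)): [E, I, G, J, C, H, D, A, F, B]
After 3 (swap(3, 9)): [E, I, G, B, C, H, D, A, F, J]
After 4 (rotate_left(6, 8, k=1)): [E, I, G, B, C, H, A, F, D, J]
After 5 (rotate_left(4, 6, k=2)): [E, I, G, B, A, C, H, F, D, J]
After 6 (swap(9, 3)): [E, I, G, J, A, C, H, F, D, B]
After 7 (rotate_left(3, 8, k=3)): [E, I, G, H, F, D, J, A, C, B]
After 8 (rotate_left(1, 5, k=2)): [E, H, F, D, I, G, J, A, C, B]
After 9 (swap(2, 8)): [E, H, C, D, I, G, J, A, F, B]

Answer: [E, H, C, D, I, G, J, A, F, B]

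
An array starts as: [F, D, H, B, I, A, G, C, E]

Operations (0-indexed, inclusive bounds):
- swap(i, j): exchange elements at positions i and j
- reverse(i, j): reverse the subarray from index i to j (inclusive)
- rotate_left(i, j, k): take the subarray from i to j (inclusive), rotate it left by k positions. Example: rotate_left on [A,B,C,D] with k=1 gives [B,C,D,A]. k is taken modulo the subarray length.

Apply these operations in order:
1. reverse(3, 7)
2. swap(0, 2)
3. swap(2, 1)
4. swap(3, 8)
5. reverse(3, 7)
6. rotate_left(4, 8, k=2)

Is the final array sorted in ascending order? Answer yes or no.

Answer: no

Derivation:
After 1 (reverse(3, 7)): [F, D, H, C, G, A, I, B, E]
After 2 (swap(0, 2)): [H, D, F, C, G, A, I, B, E]
After 3 (swap(2, 1)): [H, F, D, C, G, A, I, B, E]
After 4 (swap(3, 8)): [H, F, D, E, G, A, I, B, C]
After 5 (reverse(3, 7)): [H, F, D, B, I, A, G, E, C]
After 6 (rotate_left(4, 8, k=2)): [H, F, D, B, G, E, C, I, A]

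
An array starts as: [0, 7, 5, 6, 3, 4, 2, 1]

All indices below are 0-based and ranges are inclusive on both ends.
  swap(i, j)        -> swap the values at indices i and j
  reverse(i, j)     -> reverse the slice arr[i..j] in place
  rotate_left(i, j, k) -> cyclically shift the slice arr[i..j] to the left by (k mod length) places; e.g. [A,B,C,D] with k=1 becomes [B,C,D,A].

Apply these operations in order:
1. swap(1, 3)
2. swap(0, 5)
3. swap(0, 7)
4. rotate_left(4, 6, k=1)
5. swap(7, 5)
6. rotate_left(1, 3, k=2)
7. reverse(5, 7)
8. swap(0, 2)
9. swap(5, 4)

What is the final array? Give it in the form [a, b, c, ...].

After 1 (swap(1, 3)): [0, 6, 5, 7, 3, 4, 2, 1]
After 2 (swap(0, 5)): [4, 6, 5, 7, 3, 0, 2, 1]
After 3 (swap(0, 7)): [1, 6, 5, 7, 3, 0, 2, 4]
After 4 (rotate_left(4, 6, k=1)): [1, 6, 5, 7, 0, 2, 3, 4]
After 5 (swap(7, 5)): [1, 6, 5, 7, 0, 4, 3, 2]
After 6 (rotate_left(1, 3, k=2)): [1, 7, 6, 5, 0, 4, 3, 2]
After 7 (reverse(5, 7)): [1, 7, 6, 5, 0, 2, 3, 4]
After 8 (swap(0, 2)): [6, 7, 1, 5, 0, 2, 3, 4]
After 9 (swap(5, 4)): [6, 7, 1, 5, 2, 0, 3, 4]

Answer: [6, 7, 1, 5, 2, 0, 3, 4]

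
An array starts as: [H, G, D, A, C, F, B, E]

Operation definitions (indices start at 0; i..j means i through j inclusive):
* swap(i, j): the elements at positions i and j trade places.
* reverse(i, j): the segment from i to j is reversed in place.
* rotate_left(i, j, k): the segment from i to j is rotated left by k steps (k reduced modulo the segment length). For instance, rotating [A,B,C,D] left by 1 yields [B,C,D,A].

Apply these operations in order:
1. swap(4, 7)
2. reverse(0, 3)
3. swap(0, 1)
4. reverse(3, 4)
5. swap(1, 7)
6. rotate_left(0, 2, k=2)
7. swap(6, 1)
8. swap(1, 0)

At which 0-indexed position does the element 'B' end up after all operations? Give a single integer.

Answer: 0

Derivation:
After 1 (swap(4, 7)): [H, G, D, A, E, F, B, C]
After 2 (reverse(0, 3)): [A, D, G, H, E, F, B, C]
After 3 (swap(0, 1)): [D, A, G, H, E, F, B, C]
After 4 (reverse(3, 4)): [D, A, G, E, H, F, B, C]
After 5 (swap(1, 7)): [D, C, G, E, H, F, B, A]
After 6 (rotate_left(0, 2, k=2)): [G, D, C, E, H, F, B, A]
After 7 (swap(6, 1)): [G, B, C, E, H, F, D, A]
After 8 (swap(1, 0)): [B, G, C, E, H, F, D, A]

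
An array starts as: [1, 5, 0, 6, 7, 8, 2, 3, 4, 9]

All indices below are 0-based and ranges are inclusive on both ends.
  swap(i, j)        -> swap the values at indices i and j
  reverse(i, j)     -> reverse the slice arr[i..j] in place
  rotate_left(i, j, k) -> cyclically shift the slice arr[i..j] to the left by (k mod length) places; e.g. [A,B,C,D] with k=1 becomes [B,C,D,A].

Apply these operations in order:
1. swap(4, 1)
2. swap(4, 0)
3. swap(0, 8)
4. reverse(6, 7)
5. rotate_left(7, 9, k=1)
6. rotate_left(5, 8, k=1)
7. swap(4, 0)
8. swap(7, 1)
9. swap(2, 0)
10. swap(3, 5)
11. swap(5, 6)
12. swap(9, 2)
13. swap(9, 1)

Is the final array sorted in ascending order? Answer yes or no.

After 1 (swap(4, 1)): [1, 7, 0, 6, 5, 8, 2, 3, 4, 9]
After 2 (swap(4, 0)): [5, 7, 0, 6, 1, 8, 2, 3, 4, 9]
After 3 (swap(0, 8)): [4, 7, 0, 6, 1, 8, 2, 3, 5, 9]
After 4 (reverse(6, 7)): [4, 7, 0, 6, 1, 8, 3, 2, 5, 9]
After 5 (rotate_left(7, 9, k=1)): [4, 7, 0, 6, 1, 8, 3, 5, 9, 2]
After 6 (rotate_left(5, 8, k=1)): [4, 7, 0, 6, 1, 3, 5, 9, 8, 2]
After 7 (swap(4, 0)): [1, 7, 0, 6, 4, 3, 5, 9, 8, 2]
After 8 (swap(7, 1)): [1, 9, 0, 6, 4, 3, 5, 7, 8, 2]
After 9 (swap(2, 0)): [0, 9, 1, 6, 4, 3, 5, 7, 8, 2]
After 10 (swap(3, 5)): [0, 9, 1, 3, 4, 6, 5, 7, 8, 2]
After 11 (swap(5, 6)): [0, 9, 1, 3, 4, 5, 6, 7, 8, 2]
After 12 (swap(9, 2)): [0, 9, 2, 3, 4, 5, 6, 7, 8, 1]
After 13 (swap(9, 1)): [0, 1, 2, 3, 4, 5, 6, 7, 8, 9]

Answer: yes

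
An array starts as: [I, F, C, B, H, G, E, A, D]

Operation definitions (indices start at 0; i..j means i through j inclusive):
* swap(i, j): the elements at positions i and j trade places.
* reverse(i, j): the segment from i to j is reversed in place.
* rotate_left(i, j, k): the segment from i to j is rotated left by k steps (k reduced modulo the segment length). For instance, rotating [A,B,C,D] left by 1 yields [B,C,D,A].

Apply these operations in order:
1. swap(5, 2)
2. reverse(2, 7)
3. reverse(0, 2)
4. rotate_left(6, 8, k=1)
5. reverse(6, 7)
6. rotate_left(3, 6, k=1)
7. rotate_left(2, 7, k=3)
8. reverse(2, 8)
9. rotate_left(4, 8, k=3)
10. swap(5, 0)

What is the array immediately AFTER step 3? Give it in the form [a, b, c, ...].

Answer: [A, F, I, E, C, H, B, G, D]

Derivation:
After 1 (swap(5, 2)): [I, F, G, B, H, C, E, A, D]
After 2 (reverse(2, 7)): [I, F, A, E, C, H, B, G, D]
After 3 (reverse(0, 2)): [A, F, I, E, C, H, B, G, D]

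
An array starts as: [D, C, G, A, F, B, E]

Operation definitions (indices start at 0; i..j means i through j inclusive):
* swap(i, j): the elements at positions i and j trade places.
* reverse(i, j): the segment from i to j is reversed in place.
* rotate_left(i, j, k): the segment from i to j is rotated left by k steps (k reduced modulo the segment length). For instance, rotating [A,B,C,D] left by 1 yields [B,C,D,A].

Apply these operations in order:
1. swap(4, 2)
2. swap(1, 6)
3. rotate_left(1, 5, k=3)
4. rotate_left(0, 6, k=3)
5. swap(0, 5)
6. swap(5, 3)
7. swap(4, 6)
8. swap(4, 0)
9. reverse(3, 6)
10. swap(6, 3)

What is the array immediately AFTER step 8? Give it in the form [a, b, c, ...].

Answer: [B, F, A, E, G, C, D]

Derivation:
After 1 (swap(4, 2)): [D, C, F, A, G, B, E]
After 2 (swap(1, 6)): [D, E, F, A, G, B, C]
After 3 (rotate_left(1, 5, k=3)): [D, G, B, E, F, A, C]
After 4 (rotate_left(0, 6, k=3)): [E, F, A, C, D, G, B]
After 5 (swap(0, 5)): [G, F, A, C, D, E, B]
After 6 (swap(5, 3)): [G, F, A, E, D, C, B]
After 7 (swap(4, 6)): [G, F, A, E, B, C, D]
After 8 (swap(4, 0)): [B, F, A, E, G, C, D]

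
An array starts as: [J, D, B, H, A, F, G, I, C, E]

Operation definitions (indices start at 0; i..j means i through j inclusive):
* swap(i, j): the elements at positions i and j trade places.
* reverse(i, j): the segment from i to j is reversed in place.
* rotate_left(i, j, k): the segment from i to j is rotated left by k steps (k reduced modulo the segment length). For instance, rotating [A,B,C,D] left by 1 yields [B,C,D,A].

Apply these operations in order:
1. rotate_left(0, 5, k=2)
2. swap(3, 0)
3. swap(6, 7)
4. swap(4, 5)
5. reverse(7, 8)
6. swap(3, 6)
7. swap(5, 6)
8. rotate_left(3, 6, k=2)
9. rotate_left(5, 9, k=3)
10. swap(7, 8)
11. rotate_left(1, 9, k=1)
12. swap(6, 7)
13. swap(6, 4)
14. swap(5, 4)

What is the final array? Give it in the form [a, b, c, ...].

After 1 (rotate_left(0, 5, k=2)): [B, H, A, F, J, D, G, I, C, E]
After 2 (swap(3, 0)): [F, H, A, B, J, D, G, I, C, E]
After 3 (swap(6, 7)): [F, H, A, B, J, D, I, G, C, E]
After 4 (swap(4, 5)): [F, H, A, B, D, J, I, G, C, E]
After 5 (reverse(7, 8)): [F, H, A, B, D, J, I, C, G, E]
After 6 (swap(3, 6)): [F, H, A, I, D, J, B, C, G, E]
After 7 (swap(5, 6)): [F, H, A, I, D, B, J, C, G, E]
After 8 (rotate_left(3, 6, k=2)): [F, H, A, B, J, I, D, C, G, E]
After 9 (rotate_left(5, 9, k=3)): [F, H, A, B, J, G, E, I, D, C]
After 10 (swap(7, 8)): [F, H, A, B, J, G, E, D, I, C]
After 11 (rotate_left(1, 9, k=1)): [F, A, B, J, G, E, D, I, C, H]
After 12 (swap(6, 7)): [F, A, B, J, G, E, I, D, C, H]
After 13 (swap(6, 4)): [F, A, B, J, I, E, G, D, C, H]
After 14 (swap(5, 4)): [F, A, B, J, E, I, G, D, C, H]

Answer: [F, A, B, J, E, I, G, D, C, H]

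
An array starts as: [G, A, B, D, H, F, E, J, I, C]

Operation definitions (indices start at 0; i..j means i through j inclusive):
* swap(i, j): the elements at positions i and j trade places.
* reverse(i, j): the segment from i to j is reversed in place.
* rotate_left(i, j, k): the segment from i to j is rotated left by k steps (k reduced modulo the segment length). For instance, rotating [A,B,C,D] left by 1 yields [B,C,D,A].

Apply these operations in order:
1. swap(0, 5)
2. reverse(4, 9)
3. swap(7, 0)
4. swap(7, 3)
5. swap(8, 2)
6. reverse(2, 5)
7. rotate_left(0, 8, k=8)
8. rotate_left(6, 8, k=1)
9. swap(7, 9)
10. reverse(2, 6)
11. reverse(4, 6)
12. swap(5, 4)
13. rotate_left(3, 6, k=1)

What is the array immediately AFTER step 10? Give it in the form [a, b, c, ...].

Answer: [B, E, J, F, C, I, A, H, G, D]

Derivation:
After 1 (swap(0, 5)): [F, A, B, D, H, G, E, J, I, C]
After 2 (reverse(4, 9)): [F, A, B, D, C, I, J, E, G, H]
After 3 (swap(7, 0)): [E, A, B, D, C, I, J, F, G, H]
After 4 (swap(7, 3)): [E, A, B, F, C, I, J, D, G, H]
After 5 (swap(8, 2)): [E, A, G, F, C, I, J, D, B, H]
After 6 (reverse(2, 5)): [E, A, I, C, F, G, J, D, B, H]
After 7 (rotate_left(0, 8, k=8)): [B, E, A, I, C, F, G, J, D, H]
After 8 (rotate_left(6, 8, k=1)): [B, E, A, I, C, F, J, D, G, H]
After 9 (swap(7, 9)): [B, E, A, I, C, F, J, H, G, D]
After 10 (reverse(2, 6)): [B, E, J, F, C, I, A, H, G, D]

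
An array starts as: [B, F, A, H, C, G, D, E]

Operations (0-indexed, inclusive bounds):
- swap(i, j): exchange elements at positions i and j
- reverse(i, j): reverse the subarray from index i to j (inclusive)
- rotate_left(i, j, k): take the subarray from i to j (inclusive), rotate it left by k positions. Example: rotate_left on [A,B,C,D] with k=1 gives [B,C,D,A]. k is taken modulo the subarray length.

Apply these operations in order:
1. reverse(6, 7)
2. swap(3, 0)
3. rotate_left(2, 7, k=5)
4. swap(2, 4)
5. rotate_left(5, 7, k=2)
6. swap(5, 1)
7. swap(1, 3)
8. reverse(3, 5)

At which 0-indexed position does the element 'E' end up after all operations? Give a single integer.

Answer: 5

Derivation:
After 1 (reverse(6, 7)): [B, F, A, H, C, G, E, D]
After 2 (swap(3, 0)): [H, F, A, B, C, G, E, D]
After 3 (rotate_left(2, 7, k=5)): [H, F, D, A, B, C, G, E]
After 4 (swap(2, 4)): [H, F, B, A, D, C, G, E]
After 5 (rotate_left(5, 7, k=2)): [H, F, B, A, D, E, C, G]
After 6 (swap(5, 1)): [H, E, B, A, D, F, C, G]
After 7 (swap(1, 3)): [H, A, B, E, D, F, C, G]
After 8 (reverse(3, 5)): [H, A, B, F, D, E, C, G]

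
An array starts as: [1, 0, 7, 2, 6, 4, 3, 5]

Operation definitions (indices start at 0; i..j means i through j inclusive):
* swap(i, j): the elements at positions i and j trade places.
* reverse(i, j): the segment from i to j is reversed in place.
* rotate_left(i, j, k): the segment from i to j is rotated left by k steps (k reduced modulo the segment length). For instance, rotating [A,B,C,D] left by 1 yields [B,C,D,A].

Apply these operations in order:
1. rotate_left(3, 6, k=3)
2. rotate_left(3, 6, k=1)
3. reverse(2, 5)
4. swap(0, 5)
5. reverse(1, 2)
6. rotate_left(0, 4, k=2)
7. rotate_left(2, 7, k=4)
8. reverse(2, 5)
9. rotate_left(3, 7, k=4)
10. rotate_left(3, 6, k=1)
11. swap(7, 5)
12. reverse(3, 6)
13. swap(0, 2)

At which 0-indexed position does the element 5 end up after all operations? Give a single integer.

After 1 (rotate_left(3, 6, k=3)): [1, 0, 7, 3, 2, 6, 4, 5]
After 2 (rotate_left(3, 6, k=1)): [1, 0, 7, 2, 6, 4, 3, 5]
After 3 (reverse(2, 5)): [1, 0, 4, 6, 2, 7, 3, 5]
After 4 (swap(0, 5)): [7, 0, 4, 6, 2, 1, 3, 5]
After 5 (reverse(1, 2)): [7, 4, 0, 6, 2, 1, 3, 5]
After 6 (rotate_left(0, 4, k=2)): [0, 6, 2, 7, 4, 1, 3, 5]
After 7 (rotate_left(2, 7, k=4)): [0, 6, 3, 5, 2, 7, 4, 1]
After 8 (reverse(2, 5)): [0, 6, 7, 2, 5, 3, 4, 1]
After 9 (rotate_left(3, 7, k=4)): [0, 6, 7, 1, 2, 5, 3, 4]
After 10 (rotate_left(3, 6, k=1)): [0, 6, 7, 2, 5, 3, 1, 4]
After 11 (swap(7, 5)): [0, 6, 7, 2, 5, 4, 1, 3]
After 12 (reverse(3, 6)): [0, 6, 7, 1, 4, 5, 2, 3]
After 13 (swap(0, 2)): [7, 6, 0, 1, 4, 5, 2, 3]

Answer: 5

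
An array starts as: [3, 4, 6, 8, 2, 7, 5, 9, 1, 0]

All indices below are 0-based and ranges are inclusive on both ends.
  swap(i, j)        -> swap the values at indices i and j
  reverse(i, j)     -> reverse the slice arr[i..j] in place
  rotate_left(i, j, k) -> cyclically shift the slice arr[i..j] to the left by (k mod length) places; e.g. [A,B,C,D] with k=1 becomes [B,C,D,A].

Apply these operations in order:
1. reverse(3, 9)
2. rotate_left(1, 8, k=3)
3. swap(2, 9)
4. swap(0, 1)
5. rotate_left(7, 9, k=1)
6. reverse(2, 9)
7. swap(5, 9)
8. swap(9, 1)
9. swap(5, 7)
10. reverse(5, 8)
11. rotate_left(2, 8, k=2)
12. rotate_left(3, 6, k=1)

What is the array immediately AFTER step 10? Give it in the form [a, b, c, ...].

Answer: [1, 4, 6, 9, 0, 5, 8, 2, 7, 3]

Derivation:
After 1 (reverse(3, 9)): [3, 4, 6, 0, 1, 9, 5, 7, 2, 8]
After 2 (rotate_left(1, 8, k=3)): [3, 1, 9, 5, 7, 2, 4, 6, 0, 8]
After 3 (swap(2, 9)): [3, 1, 8, 5, 7, 2, 4, 6, 0, 9]
After 4 (swap(0, 1)): [1, 3, 8, 5, 7, 2, 4, 6, 0, 9]
After 5 (rotate_left(7, 9, k=1)): [1, 3, 8, 5, 7, 2, 4, 0, 9, 6]
After 6 (reverse(2, 9)): [1, 3, 6, 9, 0, 4, 2, 7, 5, 8]
After 7 (swap(5, 9)): [1, 3, 6, 9, 0, 8, 2, 7, 5, 4]
After 8 (swap(9, 1)): [1, 4, 6, 9, 0, 8, 2, 7, 5, 3]
After 9 (swap(5, 7)): [1, 4, 6, 9, 0, 7, 2, 8, 5, 3]
After 10 (reverse(5, 8)): [1, 4, 6, 9, 0, 5, 8, 2, 7, 3]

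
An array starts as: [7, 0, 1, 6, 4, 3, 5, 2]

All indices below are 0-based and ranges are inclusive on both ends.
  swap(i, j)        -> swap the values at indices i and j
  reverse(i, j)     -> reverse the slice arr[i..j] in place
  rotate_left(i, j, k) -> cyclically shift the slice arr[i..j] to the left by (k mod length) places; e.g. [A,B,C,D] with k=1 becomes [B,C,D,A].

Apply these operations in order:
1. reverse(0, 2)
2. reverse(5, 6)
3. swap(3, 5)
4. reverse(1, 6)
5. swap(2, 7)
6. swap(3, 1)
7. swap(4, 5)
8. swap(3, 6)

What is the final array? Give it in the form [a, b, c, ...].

After 1 (reverse(0, 2)): [1, 0, 7, 6, 4, 3, 5, 2]
After 2 (reverse(5, 6)): [1, 0, 7, 6, 4, 5, 3, 2]
After 3 (swap(3, 5)): [1, 0, 7, 5, 4, 6, 3, 2]
After 4 (reverse(1, 6)): [1, 3, 6, 4, 5, 7, 0, 2]
After 5 (swap(2, 7)): [1, 3, 2, 4, 5, 7, 0, 6]
After 6 (swap(3, 1)): [1, 4, 2, 3, 5, 7, 0, 6]
After 7 (swap(4, 5)): [1, 4, 2, 3, 7, 5, 0, 6]
After 8 (swap(3, 6)): [1, 4, 2, 0, 7, 5, 3, 6]

Answer: [1, 4, 2, 0, 7, 5, 3, 6]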